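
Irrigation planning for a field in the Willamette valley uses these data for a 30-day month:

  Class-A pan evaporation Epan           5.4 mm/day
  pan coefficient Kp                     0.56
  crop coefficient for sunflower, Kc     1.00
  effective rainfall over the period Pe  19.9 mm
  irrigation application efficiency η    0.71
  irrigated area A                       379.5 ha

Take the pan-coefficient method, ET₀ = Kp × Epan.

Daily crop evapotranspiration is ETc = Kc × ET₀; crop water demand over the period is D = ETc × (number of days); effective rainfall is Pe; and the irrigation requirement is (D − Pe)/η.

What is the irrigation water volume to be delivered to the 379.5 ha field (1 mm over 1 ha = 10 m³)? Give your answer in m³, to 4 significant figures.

ET₀ = 0.56 × 5.4 = 3.0240 mm/d
ETc = Kc × ET₀ = 1.00 × 3.0240 = 3.0240 mm/d
Crop demand D = ETc × 30 d = 3.0240 × 30 = 90.720 mm
D − Pe = 90.720 − 19.9 = 70.820 mm
Gross irrigation = 70.820 / 0.71 = 99.746 mm
Volume = 99.746 mm × 379.5 ha × 10 = 378536.1 m³

378500 m³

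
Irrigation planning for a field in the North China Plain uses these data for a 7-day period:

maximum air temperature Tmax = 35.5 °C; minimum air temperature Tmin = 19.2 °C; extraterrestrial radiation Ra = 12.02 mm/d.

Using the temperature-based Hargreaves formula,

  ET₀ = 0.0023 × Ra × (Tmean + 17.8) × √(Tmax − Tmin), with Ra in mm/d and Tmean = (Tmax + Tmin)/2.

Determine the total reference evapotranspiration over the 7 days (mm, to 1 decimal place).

Tmean = (35.5 + 19.2)/2 = 27.35 °C
ET₀ = 0.0023 × 12.02 × (27.35 + 17.8) × √16.3 = 0.0023 × 12.02 × 45.15 × 4.0373 = 5.0394 mm/d
Over 7 days: 5.0394 × 7 = 35.276 mm

35.3 mm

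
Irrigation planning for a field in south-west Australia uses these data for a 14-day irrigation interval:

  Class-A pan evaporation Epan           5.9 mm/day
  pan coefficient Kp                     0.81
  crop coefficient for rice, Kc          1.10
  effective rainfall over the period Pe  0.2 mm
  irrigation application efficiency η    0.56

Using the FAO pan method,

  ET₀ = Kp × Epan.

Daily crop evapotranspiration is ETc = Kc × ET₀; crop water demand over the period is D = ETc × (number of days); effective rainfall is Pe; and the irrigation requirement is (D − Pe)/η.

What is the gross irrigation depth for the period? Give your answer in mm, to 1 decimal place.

131.1 mm

ET₀ = 0.81 × 5.9 = 4.7790 mm/d
ETc = Kc × ET₀ = 1.10 × 4.7790 = 5.2569 mm/d
Crop demand D = ETc × 14 d = 5.2569 × 14 = 73.597 mm
D − Pe = 73.597 − 0.2 = 73.397 mm
Gross irrigation = 73.397 / 0.56 = 131.066 mm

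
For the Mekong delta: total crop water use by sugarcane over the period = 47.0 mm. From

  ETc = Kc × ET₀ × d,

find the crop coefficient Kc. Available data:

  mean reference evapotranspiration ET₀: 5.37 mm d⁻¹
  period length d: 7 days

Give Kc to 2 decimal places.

ETc = Kc × ET₀ × d  ⇒  Kc = ETc / (ET₀ × d)
Kc = 47.0 / (5.37 × 7) = 47.0 / 37.59 = 1.2503

1.25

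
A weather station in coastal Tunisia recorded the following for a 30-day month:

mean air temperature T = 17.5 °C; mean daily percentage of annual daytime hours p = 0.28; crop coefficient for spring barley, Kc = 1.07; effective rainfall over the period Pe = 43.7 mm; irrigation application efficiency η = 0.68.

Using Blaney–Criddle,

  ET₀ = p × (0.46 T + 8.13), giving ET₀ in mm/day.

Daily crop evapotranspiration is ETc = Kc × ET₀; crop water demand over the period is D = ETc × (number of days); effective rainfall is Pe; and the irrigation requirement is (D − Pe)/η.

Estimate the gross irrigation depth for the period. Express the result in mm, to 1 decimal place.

ET₀ = 0.28 × (0.46 × 17.5 + 8.13) = 0.28 × 16.180 = 4.5304 mm/d
ETc = Kc × ET₀ = 1.07 × 4.5304 = 4.8475 mm/d
Crop demand D = ETc × 30 d = 4.8475 × 30 = 145.425 mm
D − Pe = 145.425 − 43.7 = 101.725 mm
Gross irrigation = 101.725 / 0.68 = 149.596 mm

149.6 mm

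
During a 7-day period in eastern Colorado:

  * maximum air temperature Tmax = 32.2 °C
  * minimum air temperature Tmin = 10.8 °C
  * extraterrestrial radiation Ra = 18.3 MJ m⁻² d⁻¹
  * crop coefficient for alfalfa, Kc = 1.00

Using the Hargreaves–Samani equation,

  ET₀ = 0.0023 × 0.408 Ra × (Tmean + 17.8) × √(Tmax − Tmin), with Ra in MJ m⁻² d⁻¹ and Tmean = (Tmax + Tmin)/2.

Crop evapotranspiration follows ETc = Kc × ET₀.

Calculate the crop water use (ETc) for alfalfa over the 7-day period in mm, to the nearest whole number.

22 mm

Tmean = (32.2 + 10.8)/2 = 21.50 °C
0.408 Ra = 0.408 × 18.3 = 7.4664 mm/d equivalent
ET₀ = 0.0023 × 7.4664 × (21.50 + 17.8) × √21.4 = 0.0023 × 7.4664 × 39.30 × 4.6260 = 3.1220 mm/d
ETc = Kc × ET₀ = 1.00 × 3.1220 = 3.1220 mm/d
Over 7 days: 3.1220 × 7 = 21.854 mm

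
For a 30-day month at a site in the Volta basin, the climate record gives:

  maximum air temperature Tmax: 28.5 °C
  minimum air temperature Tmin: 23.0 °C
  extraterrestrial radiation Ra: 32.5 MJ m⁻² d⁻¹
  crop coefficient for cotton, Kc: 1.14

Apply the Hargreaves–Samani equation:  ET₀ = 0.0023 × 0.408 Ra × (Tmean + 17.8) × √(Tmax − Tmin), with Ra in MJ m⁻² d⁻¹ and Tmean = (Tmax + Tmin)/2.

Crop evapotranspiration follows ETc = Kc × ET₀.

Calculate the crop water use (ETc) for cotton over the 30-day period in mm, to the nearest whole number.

Tmean = (28.5 + 23.0)/2 = 25.75 °C
0.408 Ra = 0.408 × 32.5 = 13.2600 mm/d equivalent
ET₀ = 0.0023 × 13.2600 × (25.75 + 17.8) × √5.5 = 0.0023 × 13.2600 × 43.55 × 2.3452 = 3.1149 mm/d
ETc = Kc × ET₀ = 1.14 × 3.1149 = 3.5510 mm/d
Over 30 days: 3.5510 × 30 = 106.530 mm

107 mm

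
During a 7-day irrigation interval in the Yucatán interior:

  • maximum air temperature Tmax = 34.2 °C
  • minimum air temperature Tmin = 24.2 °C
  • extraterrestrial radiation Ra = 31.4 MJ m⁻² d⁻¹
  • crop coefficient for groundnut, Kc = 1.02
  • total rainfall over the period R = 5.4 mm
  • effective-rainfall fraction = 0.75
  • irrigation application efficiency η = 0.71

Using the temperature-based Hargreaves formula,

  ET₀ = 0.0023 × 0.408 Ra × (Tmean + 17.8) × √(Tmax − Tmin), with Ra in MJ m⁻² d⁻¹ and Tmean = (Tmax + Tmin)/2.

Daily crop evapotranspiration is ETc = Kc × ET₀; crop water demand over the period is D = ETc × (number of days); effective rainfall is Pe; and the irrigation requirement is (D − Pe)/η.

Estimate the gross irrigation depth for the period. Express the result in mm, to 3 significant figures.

Tmean = (34.2 + 24.2)/2 = 29.20 °C
0.408 Ra = 0.408 × 31.4 = 12.8112 mm/d equivalent
ET₀ = 0.0023 × 12.8112 × (29.20 + 17.8) × √10.0 = 0.0023 × 12.8112 × 47.00 × 3.1623 = 4.3794 mm/d
ETc = Kc × ET₀ = 1.02 × 4.3794 = 4.4670 mm/d
Crop demand D = ETc × 7 d = 4.4670 × 7 = 31.269 mm
Pe = 0.75 × 5.4 = 4.050 mm
D − Pe = 31.269 − 4.050 = 27.219 mm
Gross irrigation = 27.219 / 0.71 = 38.337 mm

38.3 mm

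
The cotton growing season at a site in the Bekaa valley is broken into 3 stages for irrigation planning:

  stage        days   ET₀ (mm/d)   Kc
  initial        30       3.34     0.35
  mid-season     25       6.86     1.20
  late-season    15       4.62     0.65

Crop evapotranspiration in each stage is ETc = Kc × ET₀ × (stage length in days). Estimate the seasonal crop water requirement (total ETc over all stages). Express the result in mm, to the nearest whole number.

initial: 0.35 × 3.34 × 30 = 35.07 mm
mid-season: 1.20 × 6.86 × 25 = 205.80 mm
late-season: 0.65 × 4.62 × 15 = 45.05 mm
Seasonal total = 285.92 mm

286 mm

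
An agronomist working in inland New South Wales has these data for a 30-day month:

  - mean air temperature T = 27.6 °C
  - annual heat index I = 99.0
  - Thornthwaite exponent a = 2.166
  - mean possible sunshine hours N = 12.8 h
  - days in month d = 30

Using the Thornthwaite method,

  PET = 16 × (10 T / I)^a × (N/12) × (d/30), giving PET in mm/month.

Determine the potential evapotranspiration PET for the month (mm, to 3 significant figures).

157 mm

10T/I = 10 × 27.6 / 99.0 = 2.7879
(10T/I)^a = 2.7879^2.166 = 9.2145
Uncorrected PET = 16 × 9.2145 = 147.432 mm
Correction = (N/12)(d/30) = (12.8/12)(30/30) = 1.0667
PET = 147.432 × 1.0667 = 157.266 mm/month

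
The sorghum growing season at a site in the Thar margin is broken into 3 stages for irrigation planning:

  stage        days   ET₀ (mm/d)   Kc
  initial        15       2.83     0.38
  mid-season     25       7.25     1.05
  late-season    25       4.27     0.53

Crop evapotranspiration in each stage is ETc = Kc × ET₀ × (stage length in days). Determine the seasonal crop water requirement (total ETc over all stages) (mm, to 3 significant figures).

initial: 0.38 × 2.83 × 15 = 16.13 mm
mid-season: 1.05 × 7.25 × 25 = 190.31 mm
late-season: 0.53 × 4.27 × 25 = 56.58 mm
Seasonal total = 263.02 mm

263 mm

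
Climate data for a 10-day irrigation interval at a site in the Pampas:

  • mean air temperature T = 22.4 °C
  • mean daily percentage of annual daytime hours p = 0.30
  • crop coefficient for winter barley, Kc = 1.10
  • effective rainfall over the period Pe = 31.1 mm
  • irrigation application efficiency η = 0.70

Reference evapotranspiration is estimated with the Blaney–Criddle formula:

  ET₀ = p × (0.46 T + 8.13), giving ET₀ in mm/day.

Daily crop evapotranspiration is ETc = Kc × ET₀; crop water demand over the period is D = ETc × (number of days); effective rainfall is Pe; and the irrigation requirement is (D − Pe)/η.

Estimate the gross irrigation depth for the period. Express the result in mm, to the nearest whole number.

ET₀ = 0.30 × (0.46 × 22.4 + 8.13) = 0.30 × 18.434 = 5.5302 mm/d
ETc = Kc × ET₀ = 1.10 × 5.5302 = 6.0832 mm/d
Crop demand D = ETc × 10 d = 6.0832 × 10 = 60.832 mm
D − Pe = 60.832 − 31.1 = 29.732 mm
Gross irrigation = 29.732 / 0.70 = 42.474 mm

42 mm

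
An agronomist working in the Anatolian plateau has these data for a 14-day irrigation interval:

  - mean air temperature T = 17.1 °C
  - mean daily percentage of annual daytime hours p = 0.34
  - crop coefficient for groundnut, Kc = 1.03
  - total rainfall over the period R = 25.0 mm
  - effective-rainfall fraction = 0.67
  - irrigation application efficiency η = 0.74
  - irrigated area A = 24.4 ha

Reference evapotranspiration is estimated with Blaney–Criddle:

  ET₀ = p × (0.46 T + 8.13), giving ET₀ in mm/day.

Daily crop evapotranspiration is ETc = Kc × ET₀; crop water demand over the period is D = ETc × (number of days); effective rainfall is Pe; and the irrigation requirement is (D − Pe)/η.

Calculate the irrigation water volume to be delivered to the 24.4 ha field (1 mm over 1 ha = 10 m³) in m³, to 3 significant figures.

20300 m³

ET₀ = 0.34 × (0.46 × 17.1 + 8.13) = 0.34 × 15.996 = 5.4386 mm/d
ETc = Kc × ET₀ = 1.03 × 5.4386 = 5.6018 mm/d
Crop demand D = ETc × 14 d = 5.6018 × 14 = 78.425 mm
Pe = 0.67 × 25.0 = 16.750 mm
D − Pe = 78.425 − 16.750 = 61.675 mm
Gross irrigation = 61.675 / 0.74 = 83.345 mm
Volume = 83.345 mm × 24.4 ha × 10 = 20336.2 m³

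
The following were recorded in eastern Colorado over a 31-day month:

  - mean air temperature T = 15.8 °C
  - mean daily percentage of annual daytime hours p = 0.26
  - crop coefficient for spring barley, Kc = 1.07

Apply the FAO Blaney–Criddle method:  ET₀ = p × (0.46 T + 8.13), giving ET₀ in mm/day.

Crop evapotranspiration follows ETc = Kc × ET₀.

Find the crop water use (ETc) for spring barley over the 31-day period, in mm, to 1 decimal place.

132.8 mm

ET₀ = 0.26 × (0.46 × 15.8 + 8.13) = 0.26 × 15.398 = 4.0035 mm/d
ETc = Kc × ET₀ = 1.07 × 4.0035 = 4.2837 mm/d
Over 31 days: 4.2837 × 31 = 132.795 mm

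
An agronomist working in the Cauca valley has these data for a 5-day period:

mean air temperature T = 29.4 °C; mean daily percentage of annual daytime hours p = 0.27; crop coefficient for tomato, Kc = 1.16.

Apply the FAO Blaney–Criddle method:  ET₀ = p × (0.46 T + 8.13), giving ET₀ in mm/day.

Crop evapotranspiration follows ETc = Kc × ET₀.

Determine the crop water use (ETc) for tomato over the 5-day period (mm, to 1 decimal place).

ET₀ = 0.27 × (0.46 × 29.4 + 8.13) = 0.27 × 21.654 = 5.8466 mm/d
ETc = Kc × ET₀ = 1.16 × 5.8466 = 6.7821 mm/d
Over 5 days: 6.7821 × 5 = 33.911 mm

33.9 mm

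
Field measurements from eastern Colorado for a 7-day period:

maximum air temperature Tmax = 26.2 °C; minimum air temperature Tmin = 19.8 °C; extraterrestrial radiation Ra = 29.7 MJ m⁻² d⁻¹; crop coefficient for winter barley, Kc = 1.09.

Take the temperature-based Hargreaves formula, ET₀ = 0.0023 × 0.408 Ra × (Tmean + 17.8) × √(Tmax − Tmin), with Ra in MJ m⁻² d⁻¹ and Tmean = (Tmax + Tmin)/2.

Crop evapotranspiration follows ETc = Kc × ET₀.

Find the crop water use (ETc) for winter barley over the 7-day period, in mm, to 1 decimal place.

21.9 mm

Tmean = (26.2 + 19.8)/2 = 23.00 °C
0.408 Ra = 0.408 × 29.7 = 12.1176 mm/d equivalent
ET₀ = 0.0023 × 12.1176 × (23.00 + 17.8) × √6.4 = 0.0023 × 12.1176 × 40.80 × 2.5298 = 2.8767 mm/d
ETc = Kc × ET₀ = 1.09 × 2.8767 = 3.1356 mm/d
Over 7 days: 3.1356 × 7 = 21.949 mm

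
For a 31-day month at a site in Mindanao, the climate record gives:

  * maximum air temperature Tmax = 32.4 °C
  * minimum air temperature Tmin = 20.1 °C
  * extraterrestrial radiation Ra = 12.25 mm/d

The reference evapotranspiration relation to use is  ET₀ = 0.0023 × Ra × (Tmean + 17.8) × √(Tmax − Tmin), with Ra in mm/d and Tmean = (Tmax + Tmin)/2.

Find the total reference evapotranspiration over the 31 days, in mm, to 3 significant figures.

135 mm

Tmean = (32.4 + 20.1)/2 = 26.25 °C
ET₀ = 0.0023 × 12.25 × (26.25 + 17.8) × √12.3 = 0.0023 × 12.25 × 44.05 × 3.5071 = 4.3527 mm/d
Over 31 days: 4.3527 × 31 = 134.934 mm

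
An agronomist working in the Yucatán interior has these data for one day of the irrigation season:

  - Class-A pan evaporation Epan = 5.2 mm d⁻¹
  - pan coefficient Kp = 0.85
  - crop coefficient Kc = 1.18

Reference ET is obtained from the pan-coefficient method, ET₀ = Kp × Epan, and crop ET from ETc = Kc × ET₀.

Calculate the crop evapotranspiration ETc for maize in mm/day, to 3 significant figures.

ET₀ = 0.85 × 5.2 = 4.4200 mm/d
ETc = Kc × ET₀ = 1.18 × 4.4200 = 5.2156 mm/d

5.22 mm/day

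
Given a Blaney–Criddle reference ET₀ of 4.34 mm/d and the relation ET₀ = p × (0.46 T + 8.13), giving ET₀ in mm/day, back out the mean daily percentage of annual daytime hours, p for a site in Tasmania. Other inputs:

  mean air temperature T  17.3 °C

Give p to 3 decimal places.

p = ET₀ / (0.46 T + 8.13) = 4.34 / (0.46 × 17.3 + 8.13) = 4.34 / 16.088 = 0.2698

0.270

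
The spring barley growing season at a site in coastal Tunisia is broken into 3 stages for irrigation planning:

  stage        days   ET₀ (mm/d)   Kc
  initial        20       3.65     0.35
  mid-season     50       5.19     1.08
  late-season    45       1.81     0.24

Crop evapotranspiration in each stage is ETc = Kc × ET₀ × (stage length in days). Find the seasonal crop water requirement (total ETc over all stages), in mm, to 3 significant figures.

325 mm

initial: 0.35 × 3.65 × 20 = 25.55 mm
mid-season: 1.08 × 5.19 × 50 = 280.26 mm
late-season: 0.24 × 1.81 × 45 = 19.55 mm
Seasonal total = 325.36 mm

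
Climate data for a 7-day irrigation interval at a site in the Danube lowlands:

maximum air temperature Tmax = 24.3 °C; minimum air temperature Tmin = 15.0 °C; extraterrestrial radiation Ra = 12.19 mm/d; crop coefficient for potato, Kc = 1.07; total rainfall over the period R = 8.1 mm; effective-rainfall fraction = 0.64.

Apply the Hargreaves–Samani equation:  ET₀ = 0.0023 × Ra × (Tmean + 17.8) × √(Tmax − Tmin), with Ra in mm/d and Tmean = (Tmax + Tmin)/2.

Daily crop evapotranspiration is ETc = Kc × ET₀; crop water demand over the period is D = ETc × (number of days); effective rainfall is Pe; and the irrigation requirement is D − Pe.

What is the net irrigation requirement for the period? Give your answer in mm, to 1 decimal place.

18.8 mm

Tmean = (24.3 + 15.0)/2 = 19.65 °C
ET₀ = 0.0023 × 12.19 × (19.65 + 17.8) × √9.3 = 0.0023 × 12.19 × 37.45 × 3.0496 = 3.2020 mm/d
ETc = Kc × ET₀ = 1.07 × 3.2020 = 3.4261 mm/d
Crop demand D = ETc × 7 d = 3.4261 × 7 = 23.983 mm
Pe = 0.64 × 8.1 = 5.184 mm
D − Pe = 23.983 − 5.184 = 18.799 mm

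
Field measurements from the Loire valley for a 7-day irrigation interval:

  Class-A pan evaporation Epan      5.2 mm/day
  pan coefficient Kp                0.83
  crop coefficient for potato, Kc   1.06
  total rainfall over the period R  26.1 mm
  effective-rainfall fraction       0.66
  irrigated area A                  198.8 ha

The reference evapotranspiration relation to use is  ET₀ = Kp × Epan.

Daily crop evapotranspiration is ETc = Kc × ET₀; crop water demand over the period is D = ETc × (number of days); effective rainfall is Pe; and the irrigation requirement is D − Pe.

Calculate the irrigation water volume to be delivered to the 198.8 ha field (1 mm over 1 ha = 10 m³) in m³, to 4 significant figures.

ET₀ = 0.83 × 5.2 = 4.3160 mm/d
ETc = Kc × ET₀ = 1.06 × 4.3160 = 4.5750 mm/d
Crop demand D = ETc × 7 d = 4.5750 × 7 = 32.025 mm
Pe = 0.66 × 26.1 = 17.226 mm
D − Pe = 32.025 − 17.226 = 14.799 mm
Volume = 14.799 mm × 198.8 ha × 10 = 29420.4 m³

29420 m³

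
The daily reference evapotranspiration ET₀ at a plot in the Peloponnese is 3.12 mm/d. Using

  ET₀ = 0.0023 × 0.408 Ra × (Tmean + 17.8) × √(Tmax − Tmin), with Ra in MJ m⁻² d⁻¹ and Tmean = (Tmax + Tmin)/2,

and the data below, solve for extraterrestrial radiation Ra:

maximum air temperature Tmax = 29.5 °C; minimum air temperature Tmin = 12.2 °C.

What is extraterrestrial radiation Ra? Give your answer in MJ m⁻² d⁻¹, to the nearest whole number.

Tmean = (29.5+12.2)/2 = 20.85 °C; ΔT = 17.3
Ra = ET₀ / [0.0023 × 0.408 × (Tmean+17.8) × √ΔT]
   = 3.12 / (0.0023 × 0.408 × 38.65 × 4.1593) = 20.682 MJ m⁻² d⁻¹

21 MJ m⁻² d⁻¹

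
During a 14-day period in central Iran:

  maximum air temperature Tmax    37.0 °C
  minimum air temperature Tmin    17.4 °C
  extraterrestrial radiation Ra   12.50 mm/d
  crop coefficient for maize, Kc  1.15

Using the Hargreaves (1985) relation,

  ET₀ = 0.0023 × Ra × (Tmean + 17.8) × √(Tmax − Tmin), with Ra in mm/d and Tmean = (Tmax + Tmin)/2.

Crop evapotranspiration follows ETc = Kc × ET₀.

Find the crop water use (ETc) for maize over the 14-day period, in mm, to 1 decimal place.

92.2 mm

Tmean = (37.0 + 17.4)/2 = 27.20 °C
ET₀ = 0.0023 × 12.50 × (27.20 + 17.8) × √19.6 = 0.0023 × 12.50 × 45.00 × 4.4272 = 5.7277 mm/d
ETc = Kc × ET₀ = 1.15 × 5.7277 = 6.5869 mm/d
Over 14 days: 6.5869 × 14 = 92.217 mm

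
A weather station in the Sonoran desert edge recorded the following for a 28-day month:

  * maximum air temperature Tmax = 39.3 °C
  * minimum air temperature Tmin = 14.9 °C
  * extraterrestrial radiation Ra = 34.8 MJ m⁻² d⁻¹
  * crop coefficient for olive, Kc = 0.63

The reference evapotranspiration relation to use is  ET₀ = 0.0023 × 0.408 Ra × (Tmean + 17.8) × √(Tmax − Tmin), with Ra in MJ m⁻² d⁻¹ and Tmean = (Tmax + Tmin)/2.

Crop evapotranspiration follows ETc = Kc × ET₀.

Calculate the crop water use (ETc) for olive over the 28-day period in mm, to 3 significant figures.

128 mm

Tmean = (39.3 + 14.9)/2 = 27.10 °C
0.408 Ra = 0.408 × 34.8 = 14.1984 mm/d equivalent
ET₀ = 0.0023 × 14.1984 × (27.10 + 17.8) × √24.4 = 0.0023 × 14.1984 × 44.90 × 4.9396 = 7.2428 mm/d
ETc = Kc × ET₀ = 0.63 × 7.2428 = 4.5630 mm/d
Over 28 days: 4.5630 × 28 = 127.764 mm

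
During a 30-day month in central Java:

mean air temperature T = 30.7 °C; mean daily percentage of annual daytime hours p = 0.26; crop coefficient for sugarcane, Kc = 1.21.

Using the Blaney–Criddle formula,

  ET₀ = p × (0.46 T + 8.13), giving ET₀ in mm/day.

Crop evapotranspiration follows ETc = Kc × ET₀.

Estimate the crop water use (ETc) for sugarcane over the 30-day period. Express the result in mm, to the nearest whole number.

ET₀ = 0.26 × (0.46 × 30.7 + 8.13) = 0.26 × 22.252 = 5.7855 mm/d
ETc = Kc × ET₀ = 1.21 × 5.7855 = 7.0005 mm/d
Over 30 days: 7.0005 × 30 = 210.015 mm

210 mm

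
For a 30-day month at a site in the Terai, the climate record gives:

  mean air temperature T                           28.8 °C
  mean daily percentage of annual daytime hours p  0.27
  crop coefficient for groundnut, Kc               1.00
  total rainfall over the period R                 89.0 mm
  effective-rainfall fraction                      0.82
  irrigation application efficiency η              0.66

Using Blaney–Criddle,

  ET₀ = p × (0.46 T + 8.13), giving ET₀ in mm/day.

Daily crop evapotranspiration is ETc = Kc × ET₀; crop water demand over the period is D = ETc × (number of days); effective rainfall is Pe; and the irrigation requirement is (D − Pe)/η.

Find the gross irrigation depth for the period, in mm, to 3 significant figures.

ET₀ = 0.27 × (0.46 × 28.8 + 8.13) = 0.27 × 21.378 = 5.7721 mm/d
ETc = Kc × ET₀ = 1.00 × 5.7721 = 5.7721 mm/d
Crop demand D = ETc × 30 d = 5.7721 × 30 = 173.163 mm
Pe = 0.82 × 89.0 = 72.980 mm
D − Pe = 173.163 − 72.980 = 100.183 mm
Gross irrigation = 100.183 / 0.66 = 151.792 mm

152 mm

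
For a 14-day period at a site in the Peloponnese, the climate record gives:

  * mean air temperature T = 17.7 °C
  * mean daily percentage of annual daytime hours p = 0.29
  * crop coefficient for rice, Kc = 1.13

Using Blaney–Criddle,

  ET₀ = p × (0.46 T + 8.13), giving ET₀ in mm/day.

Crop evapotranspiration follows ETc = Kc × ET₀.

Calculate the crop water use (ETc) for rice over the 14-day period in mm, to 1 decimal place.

74.7 mm

ET₀ = 0.29 × (0.46 × 17.7 + 8.13) = 0.29 × 16.272 = 4.7189 mm/d
ETc = Kc × ET₀ = 1.13 × 4.7189 = 5.3324 mm/d
Over 14 days: 5.3324 × 14 = 74.654 mm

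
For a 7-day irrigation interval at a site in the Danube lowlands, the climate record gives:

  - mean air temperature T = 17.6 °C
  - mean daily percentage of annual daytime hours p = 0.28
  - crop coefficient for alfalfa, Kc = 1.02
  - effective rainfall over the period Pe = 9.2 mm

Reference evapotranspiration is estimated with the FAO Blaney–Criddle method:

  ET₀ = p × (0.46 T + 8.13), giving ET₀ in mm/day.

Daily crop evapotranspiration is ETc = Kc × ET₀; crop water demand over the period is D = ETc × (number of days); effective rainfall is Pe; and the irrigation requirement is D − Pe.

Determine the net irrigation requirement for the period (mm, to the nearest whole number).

ET₀ = 0.28 × (0.46 × 17.6 + 8.13) = 0.28 × 16.226 = 4.5433 mm/d
ETc = Kc × ET₀ = 1.02 × 4.5433 = 4.6342 mm/d
Crop demand D = ETc × 7 d = 4.6342 × 7 = 32.439 mm
D − Pe = 32.439 − 9.2 = 23.239 mm

23 mm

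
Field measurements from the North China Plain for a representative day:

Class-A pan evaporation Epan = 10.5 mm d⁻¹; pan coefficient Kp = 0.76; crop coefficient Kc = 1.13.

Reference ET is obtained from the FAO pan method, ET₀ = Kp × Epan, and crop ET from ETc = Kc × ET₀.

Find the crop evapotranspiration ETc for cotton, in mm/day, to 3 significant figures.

ET₀ = 0.76 × 10.5 = 7.9800 mm/d
ETc = Kc × ET₀ = 1.13 × 7.9800 = 9.0174 mm/d

9.02 mm/day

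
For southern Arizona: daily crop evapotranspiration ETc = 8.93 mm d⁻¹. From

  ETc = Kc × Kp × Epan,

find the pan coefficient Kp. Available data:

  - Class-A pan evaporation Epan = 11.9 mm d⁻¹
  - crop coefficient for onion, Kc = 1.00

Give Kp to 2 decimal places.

ETc = Kc × Kp × Epan  ⇒  Kp = ETc / (Kc × Epan)
Kp = 8.93 / (1.00 × 11.9) = 8.93 / 11.900 = 0.7504

0.75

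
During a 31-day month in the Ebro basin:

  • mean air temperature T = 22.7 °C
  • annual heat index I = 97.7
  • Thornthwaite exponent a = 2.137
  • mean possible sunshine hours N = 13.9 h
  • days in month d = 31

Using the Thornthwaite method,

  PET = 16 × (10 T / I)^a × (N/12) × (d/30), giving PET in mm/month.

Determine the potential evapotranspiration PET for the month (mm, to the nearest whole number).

10T/I = 10 × 22.7 / 97.7 = 2.3234
(10T/I)^a = 2.3234^2.137 = 6.0591
Uncorrected PET = 16 × 6.0591 = 96.946 mm
Correction = (N/12)(d/30) = (13.9/12)(31/30) = 1.1969
PET = 96.946 × 1.1969 = 116.035 mm/month

116 mm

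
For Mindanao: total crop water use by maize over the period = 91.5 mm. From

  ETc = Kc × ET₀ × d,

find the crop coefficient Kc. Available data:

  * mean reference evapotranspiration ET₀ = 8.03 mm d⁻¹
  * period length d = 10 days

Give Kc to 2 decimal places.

1.14

ETc = Kc × ET₀ × d  ⇒  Kc = ETc / (ET₀ × d)
Kc = 91.5 / (8.03 × 10) = 91.5 / 80.30 = 1.1395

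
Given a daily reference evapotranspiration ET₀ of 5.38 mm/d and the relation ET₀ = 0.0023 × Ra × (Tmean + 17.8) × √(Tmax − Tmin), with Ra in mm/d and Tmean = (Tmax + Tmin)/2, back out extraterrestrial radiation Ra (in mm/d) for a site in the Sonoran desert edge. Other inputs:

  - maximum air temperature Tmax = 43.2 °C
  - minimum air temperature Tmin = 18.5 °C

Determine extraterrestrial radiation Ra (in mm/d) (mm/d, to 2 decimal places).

Tmean = 30.85 °C; √ΔT = 4.9699
Ra = ET₀ / [0.0023 × (Tmean+17.8) × √ΔT] = 5.38 / (0.0023 × 48.65 × 4.9699) = 9.674 mm/d

9.67 mm/d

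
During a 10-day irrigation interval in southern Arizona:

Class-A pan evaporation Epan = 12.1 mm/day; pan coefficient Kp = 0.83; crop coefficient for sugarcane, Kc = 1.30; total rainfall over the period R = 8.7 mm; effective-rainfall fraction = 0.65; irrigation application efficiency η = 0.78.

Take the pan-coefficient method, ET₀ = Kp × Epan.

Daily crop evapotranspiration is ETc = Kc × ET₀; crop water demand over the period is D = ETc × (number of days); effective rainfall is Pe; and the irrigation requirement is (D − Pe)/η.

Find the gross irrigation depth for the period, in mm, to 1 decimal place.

160.1 mm

ET₀ = 0.83 × 12.1 = 10.0430 mm/d
ETc = Kc × ET₀ = 1.30 × 10.0430 = 13.0559 mm/d
Crop demand D = ETc × 10 d = 13.0559 × 10 = 130.559 mm
Pe = 0.65 × 8.7 = 5.655 mm
D − Pe = 130.559 − 5.655 = 124.904 mm
Gross irrigation = 124.904 / 0.78 = 160.133 mm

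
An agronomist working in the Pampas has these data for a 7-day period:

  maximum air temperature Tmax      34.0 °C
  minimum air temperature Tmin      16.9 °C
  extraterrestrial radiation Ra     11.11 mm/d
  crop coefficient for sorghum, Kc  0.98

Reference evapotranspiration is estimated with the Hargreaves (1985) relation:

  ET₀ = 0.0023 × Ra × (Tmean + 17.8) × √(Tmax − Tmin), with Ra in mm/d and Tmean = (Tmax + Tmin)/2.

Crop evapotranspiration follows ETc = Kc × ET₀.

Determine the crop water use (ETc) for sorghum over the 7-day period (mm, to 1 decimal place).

Tmean = (34.0 + 16.9)/2 = 25.45 °C
ET₀ = 0.0023 × 11.11 × (25.45 + 17.8) × √17.1 = 0.0023 × 11.11 × 43.25 × 4.1352 = 4.5701 mm/d
ETc = Kc × ET₀ = 0.98 × 4.5701 = 4.4787 mm/d
Over 7 days: 4.4787 × 7 = 31.351 mm

31.4 mm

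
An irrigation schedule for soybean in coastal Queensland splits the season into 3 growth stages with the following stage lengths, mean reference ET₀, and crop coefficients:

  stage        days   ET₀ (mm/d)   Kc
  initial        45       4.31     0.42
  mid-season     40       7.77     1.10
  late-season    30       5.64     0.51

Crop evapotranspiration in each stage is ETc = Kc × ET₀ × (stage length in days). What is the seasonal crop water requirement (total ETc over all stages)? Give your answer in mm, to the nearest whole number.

510 mm

initial: 0.42 × 4.31 × 45 = 81.46 mm
mid-season: 1.10 × 7.77 × 40 = 341.88 mm
late-season: 0.51 × 5.64 × 30 = 86.29 mm
Seasonal total = 509.63 mm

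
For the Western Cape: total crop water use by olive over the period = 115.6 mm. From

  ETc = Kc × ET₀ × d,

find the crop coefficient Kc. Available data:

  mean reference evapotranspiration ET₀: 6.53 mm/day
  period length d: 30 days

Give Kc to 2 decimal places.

0.59

ETc = Kc × ET₀ × d  ⇒  Kc = ETc / (ET₀ × d)
Kc = 115.6 / (6.53 × 30) = 115.6 / 195.90 = 0.5901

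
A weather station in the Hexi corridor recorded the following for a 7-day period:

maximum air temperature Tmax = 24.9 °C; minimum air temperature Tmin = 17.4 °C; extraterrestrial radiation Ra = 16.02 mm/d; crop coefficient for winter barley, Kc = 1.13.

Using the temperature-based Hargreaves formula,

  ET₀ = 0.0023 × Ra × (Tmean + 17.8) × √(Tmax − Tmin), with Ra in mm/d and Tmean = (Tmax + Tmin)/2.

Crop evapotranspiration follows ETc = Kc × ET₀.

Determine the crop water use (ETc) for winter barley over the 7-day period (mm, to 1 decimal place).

31.1 mm

Tmean = (24.9 + 17.4)/2 = 21.15 °C
ET₀ = 0.0023 × 16.02 × (21.15 + 17.8) × √7.5 = 0.0023 × 16.02 × 38.95 × 2.7386 = 3.9303 mm/d
ETc = Kc × ET₀ = 1.13 × 3.9303 = 4.4412 mm/d
Over 7 days: 4.4412 × 7 = 31.088 mm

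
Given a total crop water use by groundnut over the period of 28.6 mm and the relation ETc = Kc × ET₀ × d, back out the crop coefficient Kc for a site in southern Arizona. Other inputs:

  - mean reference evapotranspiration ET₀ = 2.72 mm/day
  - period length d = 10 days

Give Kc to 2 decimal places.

1.05

ETc = Kc × ET₀ × d  ⇒  Kc = ETc / (ET₀ × d)
Kc = 28.6 / (2.72 × 10) = 28.6 / 27.20 = 1.0515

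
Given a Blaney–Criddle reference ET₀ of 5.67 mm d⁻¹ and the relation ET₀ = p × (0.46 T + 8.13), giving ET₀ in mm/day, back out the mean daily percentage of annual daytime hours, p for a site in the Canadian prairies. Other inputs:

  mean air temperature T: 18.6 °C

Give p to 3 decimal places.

p = ET₀ / (0.46 T + 8.13) = 5.67 / (0.46 × 18.6 + 8.13) = 5.67 / 16.686 = 0.3398

0.340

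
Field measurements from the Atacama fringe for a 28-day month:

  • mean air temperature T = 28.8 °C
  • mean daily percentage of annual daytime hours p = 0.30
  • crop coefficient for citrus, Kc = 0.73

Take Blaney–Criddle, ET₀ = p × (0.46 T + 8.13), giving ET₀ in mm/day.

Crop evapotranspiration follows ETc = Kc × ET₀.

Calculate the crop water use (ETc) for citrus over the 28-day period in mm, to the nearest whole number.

131 mm

ET₀ = 0.30 × (0.46 × 28.8 + 8.13) = 0.30 × 21.378 = 6.4134 mm/d
ETc = Kc × ET₀ = 0.73 × 6.4134 = 4.6818 mm/d
Over 28 days: 4.6818 × 28 = 131.090 mm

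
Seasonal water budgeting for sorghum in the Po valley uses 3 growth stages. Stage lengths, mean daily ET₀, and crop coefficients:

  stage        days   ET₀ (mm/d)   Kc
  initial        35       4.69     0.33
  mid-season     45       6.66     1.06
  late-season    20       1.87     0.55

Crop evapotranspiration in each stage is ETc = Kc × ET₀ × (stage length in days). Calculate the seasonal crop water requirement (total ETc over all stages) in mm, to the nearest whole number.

392 mm

initial: 0.33 × 4.69 × 35 = 54.17 mm
mid-season: 1.06 × 6.66 × 45 = 317.68 mm
late-season: 0.55 × 1.87 × 20 = 20.57 mm
Seasonal total = 392.42 mm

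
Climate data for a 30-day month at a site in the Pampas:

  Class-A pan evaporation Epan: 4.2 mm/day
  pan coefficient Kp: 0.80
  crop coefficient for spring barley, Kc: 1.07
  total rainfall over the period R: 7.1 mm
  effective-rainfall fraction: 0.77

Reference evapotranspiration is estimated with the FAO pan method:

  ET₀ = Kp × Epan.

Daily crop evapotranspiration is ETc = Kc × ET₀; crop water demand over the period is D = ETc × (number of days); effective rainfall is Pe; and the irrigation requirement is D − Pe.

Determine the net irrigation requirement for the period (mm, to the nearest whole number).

102 mm

ET₀ = 0.80 × 4.2 = 3.3600 mm/d
ETc = Kc × ET₀ = 1.07 × 3.3600 = 3.5952 mm/d
Crop demand D = ETc × 30 d = 3.5952 × 30 = 107.856 mm
Pe = 0.77 × 7.1 = 5.467 mm
D − Pe = 107.856 − 5.467 = 102.389 mm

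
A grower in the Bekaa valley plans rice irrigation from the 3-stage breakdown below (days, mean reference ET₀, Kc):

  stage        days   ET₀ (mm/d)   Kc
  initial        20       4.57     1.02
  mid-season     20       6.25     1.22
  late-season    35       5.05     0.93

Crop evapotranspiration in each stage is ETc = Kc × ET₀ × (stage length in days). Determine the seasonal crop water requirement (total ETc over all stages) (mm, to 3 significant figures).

410 mm

initial: 1.02 × 4.57 × 20 = 93.23 mm
mid-season: 1.22 × 6.25 × 20 = 152.50 mm
late-season: 0.93 × 5.05 × 35 = 164.38 mm
Seasonal total = 410.11 mm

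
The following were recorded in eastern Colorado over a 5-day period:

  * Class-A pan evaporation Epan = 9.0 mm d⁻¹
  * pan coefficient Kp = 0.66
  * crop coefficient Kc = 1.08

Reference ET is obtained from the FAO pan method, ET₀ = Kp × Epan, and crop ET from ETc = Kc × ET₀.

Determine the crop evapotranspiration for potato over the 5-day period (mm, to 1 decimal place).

ET₀ = 0.66 × 9.0 = 5.9400 mm/d
ETc = Kc × ET₀ = 1.08 × 5.9400 = 6.4152 mm/d
Over 5 days: 6.4152 × 5 = 32.076 mm

32.1 mm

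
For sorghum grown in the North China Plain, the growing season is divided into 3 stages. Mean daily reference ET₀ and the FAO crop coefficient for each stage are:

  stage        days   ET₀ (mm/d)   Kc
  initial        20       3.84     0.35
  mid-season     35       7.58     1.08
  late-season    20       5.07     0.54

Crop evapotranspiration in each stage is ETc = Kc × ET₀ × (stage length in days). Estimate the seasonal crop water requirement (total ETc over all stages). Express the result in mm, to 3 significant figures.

initial: 0.35 × 3.84 × 20 = 26.88 mm
mid-season: 1.08 × 7.58 × 35 = 286.52 mm
late-season: 0.54 × 5.07 × 20 = 54.76 mm
Seasonal total = 368.16 mm

368 mm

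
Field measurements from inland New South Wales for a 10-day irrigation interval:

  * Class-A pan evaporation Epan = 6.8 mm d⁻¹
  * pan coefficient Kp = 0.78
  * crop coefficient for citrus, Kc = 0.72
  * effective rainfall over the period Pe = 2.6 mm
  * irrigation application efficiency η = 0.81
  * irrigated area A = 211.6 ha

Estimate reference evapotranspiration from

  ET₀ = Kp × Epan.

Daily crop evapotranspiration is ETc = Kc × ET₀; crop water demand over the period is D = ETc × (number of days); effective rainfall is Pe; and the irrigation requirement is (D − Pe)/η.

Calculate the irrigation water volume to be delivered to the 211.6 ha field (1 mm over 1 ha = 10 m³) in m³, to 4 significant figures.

ET₀ = 0.78 × 6.8 = 5.3040 mm/d
ETc = Kc × ET₀ = 0.72 × 5.3040 = 3.8189 mm/d
Crop demand D = ETc × 10 d = 3.8189 × 10 = 38.189 mm
D − Pe = 38.189 − 2.6 = 35.589 mm
Gross irrigation = 35.589 / 0.81 = 43.937 mm
Volume = 43.937 mm × 211.6 ha × 10 = 92970.7 m³

92970 m³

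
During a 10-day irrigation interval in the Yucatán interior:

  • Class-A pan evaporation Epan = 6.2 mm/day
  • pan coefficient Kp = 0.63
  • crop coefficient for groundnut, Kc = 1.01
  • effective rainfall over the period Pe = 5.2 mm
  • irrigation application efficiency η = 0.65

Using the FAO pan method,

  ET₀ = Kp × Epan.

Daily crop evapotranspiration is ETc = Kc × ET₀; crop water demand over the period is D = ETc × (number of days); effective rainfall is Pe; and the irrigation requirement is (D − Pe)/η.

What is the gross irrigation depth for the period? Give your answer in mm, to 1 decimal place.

ET₀ = 0.63 × 6.2 = 3.9060 mm/d
ETc = Kc × ET₀ = 1.01 × 3.9060 = 3.9451 mm/d
Crop demand D = ETc × 10 d = 3.9451 × 10 = 39.451 mm
D − Pe = 39.451 − 5.2 = 34.251 mm
Gross irrigation = 34.251 / 0.65 = 52.694 mm

52.7 mm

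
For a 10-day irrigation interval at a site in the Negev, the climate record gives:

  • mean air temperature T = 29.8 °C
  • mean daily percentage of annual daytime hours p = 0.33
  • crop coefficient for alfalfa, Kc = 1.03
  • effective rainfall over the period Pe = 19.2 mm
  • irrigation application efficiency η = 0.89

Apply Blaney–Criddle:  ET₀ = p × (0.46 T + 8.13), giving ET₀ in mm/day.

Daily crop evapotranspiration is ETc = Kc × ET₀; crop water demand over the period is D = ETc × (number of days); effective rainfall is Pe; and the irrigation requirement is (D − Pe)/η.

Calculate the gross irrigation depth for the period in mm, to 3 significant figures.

ET₀ = 0.33 × (0.46 × 29.8 + 8.13) = 0.33 × 21.838 = 7.2065 mm/d
ETc = Kc × ET₀ = 1.03 × 7.2065 = 7.4227 mm/d
Crop demand D = ETc × 10 d = 7.4227 × 10 = 74.227 mm
D − Pe = 74.227 − 19.2 = 55.027 mm
Gross irrigation = 55.027 / 0.89 = 61.828 mm

61.8 mm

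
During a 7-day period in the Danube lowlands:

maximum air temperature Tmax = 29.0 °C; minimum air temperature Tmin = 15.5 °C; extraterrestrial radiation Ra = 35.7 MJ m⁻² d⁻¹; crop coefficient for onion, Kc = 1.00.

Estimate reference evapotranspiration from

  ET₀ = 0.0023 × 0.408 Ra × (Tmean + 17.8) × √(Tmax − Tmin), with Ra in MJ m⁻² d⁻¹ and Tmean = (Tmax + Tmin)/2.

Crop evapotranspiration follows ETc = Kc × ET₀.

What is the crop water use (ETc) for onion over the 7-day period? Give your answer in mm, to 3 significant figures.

34.5 mm

Tmean = (29.0 + 15.5)/2 = 22.25 °C
0.408 Ra = 0.408 × 35.7 = 14.5656 mm/d equivalent
ET₀ = 0.0023 × 14.5656 × (22.25 + 17.8) × √13.5 = 0.0023 × 14.5656 × 40.05 × 3.6742 = 4.9297 mm/d
ETc = Kc × ET₀ = 1.00 × 4.9297 = 4.9297 mm/d
Over 7 days: 4.9297 × 7 = 34.508 mm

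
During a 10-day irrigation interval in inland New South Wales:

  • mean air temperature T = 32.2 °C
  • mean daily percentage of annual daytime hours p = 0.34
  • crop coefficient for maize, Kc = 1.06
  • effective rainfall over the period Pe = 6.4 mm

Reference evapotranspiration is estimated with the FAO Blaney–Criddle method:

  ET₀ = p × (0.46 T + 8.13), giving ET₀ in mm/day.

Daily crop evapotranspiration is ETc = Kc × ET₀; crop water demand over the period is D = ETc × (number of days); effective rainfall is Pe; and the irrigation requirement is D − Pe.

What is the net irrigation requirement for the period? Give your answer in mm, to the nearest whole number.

ET₀ = 0.34 × (0.46 × 32.2 + 8.13) = 0.34 × 22.942 = 7.8003 mm/d
ETc = Kc × ET₀ = 1.06 × 7.8003 = 8.2683 mm/d
Crop demand D = ETc × 10 d = 8.2683 × 10 = 82.683 mm
D − Pe = 82.683 − 6.4 = 76.283 mm

76 mm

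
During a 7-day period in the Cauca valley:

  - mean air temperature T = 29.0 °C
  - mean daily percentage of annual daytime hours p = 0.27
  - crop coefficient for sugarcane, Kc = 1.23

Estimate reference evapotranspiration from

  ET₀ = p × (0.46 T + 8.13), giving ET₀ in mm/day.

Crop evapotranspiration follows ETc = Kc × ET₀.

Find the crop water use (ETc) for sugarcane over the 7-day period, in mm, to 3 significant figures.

49.9 mm

ET₀ = 0.27 × (0.46 × 29.0 + 8.13) = 0.27 × 21.470 = 5.7969 mm/d
ETc = Kc × ET₀ = 1.23 × 5.7969 = 7.1302 mm/d
Over 7 days: 7.1302 × 7 = 49.911 mm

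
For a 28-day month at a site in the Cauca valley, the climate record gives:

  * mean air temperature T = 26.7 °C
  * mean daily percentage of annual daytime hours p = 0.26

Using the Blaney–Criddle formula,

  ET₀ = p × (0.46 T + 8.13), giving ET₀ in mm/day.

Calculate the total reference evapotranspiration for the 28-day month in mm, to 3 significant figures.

ET₀ = 0.26 × (0.46 × 26.7 + 8.13) = 0.26 × 20.412 = 5.3071 mm/d
Monthly total = 5.3071 × 28 = 148.599 mm

149 mm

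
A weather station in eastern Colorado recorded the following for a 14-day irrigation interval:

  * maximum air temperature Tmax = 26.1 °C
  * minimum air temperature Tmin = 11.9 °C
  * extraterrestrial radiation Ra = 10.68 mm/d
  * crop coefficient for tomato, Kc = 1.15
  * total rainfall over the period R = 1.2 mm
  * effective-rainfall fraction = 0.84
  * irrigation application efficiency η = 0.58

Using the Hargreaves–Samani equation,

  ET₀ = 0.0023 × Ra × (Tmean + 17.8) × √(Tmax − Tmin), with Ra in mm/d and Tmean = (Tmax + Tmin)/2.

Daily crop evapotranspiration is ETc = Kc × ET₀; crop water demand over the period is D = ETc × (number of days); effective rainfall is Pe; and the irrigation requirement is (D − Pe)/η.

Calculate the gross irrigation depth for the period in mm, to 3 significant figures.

Tmean = (26.1 + 11.9)/2 = 19.00 °C
ET₀ = 0.0023 × 10.68 × (19.00 + 17.8) × √14.2 = 0.0023 × 10.68 × 36.80 × 3.7683 = 3.4064 mm/d
ETc = Kc × ET₀ = 1.15 × 3.4064 = 3.9174 mm/d
Crop demand D = ETc × 14 d = 3.9174 × 14 = 54.844 mm
Pe = 0.84 × 1.2 = 1.008 mm
D − Pe = 54.844 − 1.008 = 53.836 mm
Gross irrigation = 53.836 / 0.58 = 92.821 mm

92.8 mm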